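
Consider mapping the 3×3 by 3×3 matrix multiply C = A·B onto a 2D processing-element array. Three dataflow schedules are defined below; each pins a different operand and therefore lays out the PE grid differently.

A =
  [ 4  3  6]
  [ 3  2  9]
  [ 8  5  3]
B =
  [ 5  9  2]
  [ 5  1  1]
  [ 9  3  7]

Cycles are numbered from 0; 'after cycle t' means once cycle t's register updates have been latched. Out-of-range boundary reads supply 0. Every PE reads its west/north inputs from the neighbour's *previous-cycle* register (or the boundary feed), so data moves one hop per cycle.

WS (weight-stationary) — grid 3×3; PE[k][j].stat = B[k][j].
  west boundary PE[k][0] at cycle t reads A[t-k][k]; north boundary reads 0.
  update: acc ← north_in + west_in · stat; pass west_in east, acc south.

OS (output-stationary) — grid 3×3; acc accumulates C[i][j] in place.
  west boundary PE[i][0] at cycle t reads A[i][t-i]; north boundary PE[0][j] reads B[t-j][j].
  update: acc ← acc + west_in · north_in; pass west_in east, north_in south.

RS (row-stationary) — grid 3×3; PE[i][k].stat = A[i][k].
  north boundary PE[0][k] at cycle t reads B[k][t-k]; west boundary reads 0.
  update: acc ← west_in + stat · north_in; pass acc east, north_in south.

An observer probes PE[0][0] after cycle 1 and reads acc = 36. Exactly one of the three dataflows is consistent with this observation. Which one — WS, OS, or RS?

dataflow = RS

— WS: 3×3; PE[0][0] trace:
  t=0 PE[0][0]: acc=20 h=4 v=20
  t=1 PE[0][0]: acc=15 h=3 v=15
— OS: 3×3; PE[0][0] trace:
  t=0 PE[0][0]: acc=20 h=4 v=5
  t=1 PE[0][0]: acc=35 h=3 v=5
— RS: 3×3; PE[0][0] trace:
  t=0 PE[0][0]: acc=20 h=20 v=5
  t=1 PE[0][0]: acc=36 h=36 v=9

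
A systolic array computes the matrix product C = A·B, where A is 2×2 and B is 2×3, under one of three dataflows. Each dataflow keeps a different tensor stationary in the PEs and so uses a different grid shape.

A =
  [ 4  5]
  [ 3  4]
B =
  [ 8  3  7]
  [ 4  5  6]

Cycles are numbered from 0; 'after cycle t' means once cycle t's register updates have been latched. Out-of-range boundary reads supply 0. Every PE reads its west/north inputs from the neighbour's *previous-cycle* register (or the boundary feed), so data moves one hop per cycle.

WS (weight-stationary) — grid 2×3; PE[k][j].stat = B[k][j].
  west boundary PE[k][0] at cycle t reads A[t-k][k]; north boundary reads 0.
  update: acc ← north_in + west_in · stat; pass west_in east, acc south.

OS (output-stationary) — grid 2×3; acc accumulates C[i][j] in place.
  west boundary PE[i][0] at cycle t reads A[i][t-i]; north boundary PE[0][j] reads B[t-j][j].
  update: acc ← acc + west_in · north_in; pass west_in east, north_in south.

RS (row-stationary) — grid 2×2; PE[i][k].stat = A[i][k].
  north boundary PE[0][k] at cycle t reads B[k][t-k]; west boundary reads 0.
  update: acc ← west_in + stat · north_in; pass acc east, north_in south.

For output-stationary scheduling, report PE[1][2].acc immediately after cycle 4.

PE[1][2].acc = 45

Tracing OS — 2×3 array, target PE[1][2]:
  t=0 PE[0][2]: acc=0 h=0 v=0
  t=0 PE[1][1]: acc=0 h=0 v=0
  t=0 PE[1][2]: acc=0 h=0 v=0
  t=1 PE[0][2]: acc=0 h=0 v=0
  t=1 PE[1][1]: acc=0 h=0 v=0
  t=1 PE[1][2]: acc=0 h=0 v=0
  t=2 PE[0][2]: acc=28 h=4 v=7
  t=2 PE[1][1]: acc=9 h=3 v=3
  t=2 PE[1][2]: acc=0 h=0 v=0
  t=3 PE[0][2]: acc=58 h=5 v=6
  t=3 PE[1][1]: acc=29 h=4 v=5
  t=3 PE[1][2]: acc=21 h=3 v=7
  t=4 PE[0][2]: acc=58 h=0 v=0
  t=4 PE[1][1]: acc=29 h=0 v=0
  t=4 PE[1][2]: acc=45 h=4 v=6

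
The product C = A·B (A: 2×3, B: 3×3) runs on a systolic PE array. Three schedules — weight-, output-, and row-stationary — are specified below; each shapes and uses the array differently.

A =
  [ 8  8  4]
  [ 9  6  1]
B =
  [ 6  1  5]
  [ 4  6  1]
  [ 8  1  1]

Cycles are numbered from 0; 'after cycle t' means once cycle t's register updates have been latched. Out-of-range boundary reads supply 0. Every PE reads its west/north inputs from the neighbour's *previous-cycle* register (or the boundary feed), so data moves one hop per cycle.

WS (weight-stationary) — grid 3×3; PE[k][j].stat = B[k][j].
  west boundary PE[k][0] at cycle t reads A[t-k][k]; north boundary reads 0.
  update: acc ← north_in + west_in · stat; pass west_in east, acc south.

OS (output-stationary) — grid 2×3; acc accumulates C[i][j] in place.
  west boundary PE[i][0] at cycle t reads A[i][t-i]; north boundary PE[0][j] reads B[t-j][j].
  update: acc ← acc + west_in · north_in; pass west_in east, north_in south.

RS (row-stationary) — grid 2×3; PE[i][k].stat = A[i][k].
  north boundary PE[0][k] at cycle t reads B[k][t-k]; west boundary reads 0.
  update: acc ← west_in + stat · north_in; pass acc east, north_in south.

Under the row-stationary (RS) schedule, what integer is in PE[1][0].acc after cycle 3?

RS on a 2×3 grid — tracing PE[1][0] and its feeders:
  cycle 0: PE[0][0] → acc 48, east 48, south 6
  cycle 0: PE[1][0] → acc 0, east 0, south 0
  cycle 1: PE[0][0] → acc 8, east 8, south 1
  cycle 1: PE[1][0] → acc 54, east 54, south 6
  cycle 2: PE[0][0] → acc 40, east 40, south 5
  cycle 2: PE[1][0] → acc 9, east 9, south 1
  cycle 3: PE[0][0] → acc 0, east 0, south 0
  cycle 3: PE[1][0] → acc 45, east 45, south 5

PE[1][0].acc = 45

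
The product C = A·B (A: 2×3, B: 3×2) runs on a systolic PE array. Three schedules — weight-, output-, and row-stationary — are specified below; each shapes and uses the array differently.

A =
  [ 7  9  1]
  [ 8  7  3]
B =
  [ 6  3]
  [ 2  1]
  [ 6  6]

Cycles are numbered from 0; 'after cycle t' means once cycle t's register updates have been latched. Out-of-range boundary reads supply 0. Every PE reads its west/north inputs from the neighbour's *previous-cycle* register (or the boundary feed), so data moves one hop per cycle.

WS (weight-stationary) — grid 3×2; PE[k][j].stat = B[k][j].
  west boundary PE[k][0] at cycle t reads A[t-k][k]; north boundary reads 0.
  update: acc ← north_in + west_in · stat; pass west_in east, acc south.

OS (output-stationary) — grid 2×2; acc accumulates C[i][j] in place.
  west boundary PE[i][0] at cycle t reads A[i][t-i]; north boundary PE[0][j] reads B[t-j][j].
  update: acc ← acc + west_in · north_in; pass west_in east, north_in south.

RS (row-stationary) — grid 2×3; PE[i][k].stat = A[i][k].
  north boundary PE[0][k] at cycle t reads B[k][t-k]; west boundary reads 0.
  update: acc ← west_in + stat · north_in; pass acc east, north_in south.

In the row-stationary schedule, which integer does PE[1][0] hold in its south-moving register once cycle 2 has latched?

register = 3

RS 2×3: PE[1][0] cycle-by-cycle (with neighbour feeds):
  step 0 · PE0,0: acc=42; fwd→42 fwd↓6
  step 0 · PE1,0: acc=0; fwd→0 fwd↓0
  step 1 · PE0,0: acc=21; fwd→21 fwd↓3
  step 1 · PE1,0: acc=48; fwd→48 fwd↓6
  step 2 · PE0,0: acc=0; fwd→0 fwd↓0
  step 2 · PE1,0: acc=24; fwd→24 fwd↓3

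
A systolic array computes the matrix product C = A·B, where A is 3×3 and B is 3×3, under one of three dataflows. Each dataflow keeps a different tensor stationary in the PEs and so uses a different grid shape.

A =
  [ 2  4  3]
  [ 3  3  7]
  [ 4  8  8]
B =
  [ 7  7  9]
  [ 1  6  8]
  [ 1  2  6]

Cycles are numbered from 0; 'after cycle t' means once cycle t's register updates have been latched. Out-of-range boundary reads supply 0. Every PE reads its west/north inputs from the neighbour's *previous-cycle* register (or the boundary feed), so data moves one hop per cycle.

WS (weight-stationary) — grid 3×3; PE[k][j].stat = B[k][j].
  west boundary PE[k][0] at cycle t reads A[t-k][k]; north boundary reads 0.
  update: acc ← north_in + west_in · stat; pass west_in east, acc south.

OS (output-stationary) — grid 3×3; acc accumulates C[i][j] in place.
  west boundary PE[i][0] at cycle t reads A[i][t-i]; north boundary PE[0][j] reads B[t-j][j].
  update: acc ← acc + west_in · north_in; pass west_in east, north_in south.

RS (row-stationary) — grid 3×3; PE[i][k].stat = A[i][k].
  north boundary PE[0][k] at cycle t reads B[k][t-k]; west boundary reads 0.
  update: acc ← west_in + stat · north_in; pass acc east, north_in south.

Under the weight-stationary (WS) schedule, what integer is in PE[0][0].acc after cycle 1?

Tracing WS — 3×3 array, target PE[0][0]:
  c0 r0c0: 14 / 2 / 14
  c1 r0c0: 21 / 3 / 21

PE[0][0].acc = 21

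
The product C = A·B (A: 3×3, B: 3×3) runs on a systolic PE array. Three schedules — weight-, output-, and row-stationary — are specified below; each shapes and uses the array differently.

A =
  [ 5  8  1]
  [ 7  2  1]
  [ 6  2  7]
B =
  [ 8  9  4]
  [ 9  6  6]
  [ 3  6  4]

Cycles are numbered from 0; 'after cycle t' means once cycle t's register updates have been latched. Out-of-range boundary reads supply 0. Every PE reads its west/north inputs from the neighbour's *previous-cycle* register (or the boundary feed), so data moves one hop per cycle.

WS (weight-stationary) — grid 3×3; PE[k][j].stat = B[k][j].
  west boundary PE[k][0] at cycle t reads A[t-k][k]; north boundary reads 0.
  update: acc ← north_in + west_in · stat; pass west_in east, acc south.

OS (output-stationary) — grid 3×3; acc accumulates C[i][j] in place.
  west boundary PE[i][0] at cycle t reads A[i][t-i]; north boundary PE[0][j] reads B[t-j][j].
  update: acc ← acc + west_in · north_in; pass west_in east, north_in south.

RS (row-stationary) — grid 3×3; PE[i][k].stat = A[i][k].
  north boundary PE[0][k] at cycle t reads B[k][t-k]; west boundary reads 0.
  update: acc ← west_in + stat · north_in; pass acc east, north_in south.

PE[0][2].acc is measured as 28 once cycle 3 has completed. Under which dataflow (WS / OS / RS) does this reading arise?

— WS: 3×3; PE[0][2] trace:
  step 0 · PE0,2: acc=0; fwd→0 fwd↓0
  step 1 · PE0,2: acc=0; fwd→0 fwd↓0
  step 2 · PE0,2: acc=20; fwd→5 fwd↓20
  step 3 · PE0,2: acc=28; fwd→7 fwd↓28
— OS: 3×3; PE[0][2] trace:
  step 0 · PE0,2: acc=0; fwd→0 fwd↓0
  step 1 · PE0,2: acc=0; fwd→0 fwd↓0
  step 2 · PE0,2: acc=20; fwd→5 fwd↓4
  step 3 · PE0,2: acc=68; fwd→8 fwd↓6
— RS: 3×3; PE[0][2] trace:
  step 0 · PE0,2: acc=0; fwd→0 fwd↓0
  step 1 · PE0,2: acc=0; fwd→0 fwd↓0
  step 2 · PE0,2: acc=115; fwd→115 fwd↓3
  step 3 · PE0,2: acc=99; fwd→99 fwd↓6

dataflow = WS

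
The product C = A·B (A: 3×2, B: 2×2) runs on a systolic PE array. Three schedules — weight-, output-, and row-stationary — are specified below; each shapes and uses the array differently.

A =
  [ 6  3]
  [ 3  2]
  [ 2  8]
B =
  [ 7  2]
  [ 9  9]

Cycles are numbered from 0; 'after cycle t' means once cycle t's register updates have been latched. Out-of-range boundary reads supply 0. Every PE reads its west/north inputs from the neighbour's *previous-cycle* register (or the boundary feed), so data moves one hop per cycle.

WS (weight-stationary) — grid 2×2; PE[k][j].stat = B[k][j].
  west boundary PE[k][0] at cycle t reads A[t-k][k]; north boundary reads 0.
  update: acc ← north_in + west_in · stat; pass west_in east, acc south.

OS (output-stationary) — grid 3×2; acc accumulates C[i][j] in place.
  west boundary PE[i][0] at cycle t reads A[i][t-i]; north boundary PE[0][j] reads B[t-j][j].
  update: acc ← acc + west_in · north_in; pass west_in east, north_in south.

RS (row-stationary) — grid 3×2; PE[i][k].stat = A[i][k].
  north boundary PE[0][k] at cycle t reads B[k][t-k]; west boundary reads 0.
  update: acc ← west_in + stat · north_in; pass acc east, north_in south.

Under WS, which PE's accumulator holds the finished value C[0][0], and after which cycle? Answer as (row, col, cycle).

Under WS, C[0][0] lands at PE[1][0]:
  @0  [1,0]  acc 0  |  →0  ↓0
  @1  [1,0]  acc 69  |  →3  ↓69

(row, col, cycle) = (1, 0, 1)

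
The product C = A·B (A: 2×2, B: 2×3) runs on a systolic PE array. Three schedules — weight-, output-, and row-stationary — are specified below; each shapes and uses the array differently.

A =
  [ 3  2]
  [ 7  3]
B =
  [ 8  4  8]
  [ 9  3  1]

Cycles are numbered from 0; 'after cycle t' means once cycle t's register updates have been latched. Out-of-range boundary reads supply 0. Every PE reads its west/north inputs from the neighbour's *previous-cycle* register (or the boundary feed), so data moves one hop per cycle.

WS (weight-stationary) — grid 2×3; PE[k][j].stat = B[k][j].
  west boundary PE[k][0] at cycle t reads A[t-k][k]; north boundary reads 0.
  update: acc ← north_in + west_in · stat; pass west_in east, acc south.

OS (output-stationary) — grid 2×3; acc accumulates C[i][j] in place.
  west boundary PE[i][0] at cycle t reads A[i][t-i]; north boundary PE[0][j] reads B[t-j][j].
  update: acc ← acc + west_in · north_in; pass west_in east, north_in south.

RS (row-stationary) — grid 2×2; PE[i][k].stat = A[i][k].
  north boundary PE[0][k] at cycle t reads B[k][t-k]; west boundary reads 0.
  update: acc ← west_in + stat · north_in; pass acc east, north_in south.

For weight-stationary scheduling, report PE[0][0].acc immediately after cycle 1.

Tracing WS — 2×3 array, target PE[0][0]:
  cycle 0: PE[0][0] → acc 24, east 3, south 24
  cycle 1: PE[0][0] → acc 56, east 7, south 56

PE[0][0].acc = 56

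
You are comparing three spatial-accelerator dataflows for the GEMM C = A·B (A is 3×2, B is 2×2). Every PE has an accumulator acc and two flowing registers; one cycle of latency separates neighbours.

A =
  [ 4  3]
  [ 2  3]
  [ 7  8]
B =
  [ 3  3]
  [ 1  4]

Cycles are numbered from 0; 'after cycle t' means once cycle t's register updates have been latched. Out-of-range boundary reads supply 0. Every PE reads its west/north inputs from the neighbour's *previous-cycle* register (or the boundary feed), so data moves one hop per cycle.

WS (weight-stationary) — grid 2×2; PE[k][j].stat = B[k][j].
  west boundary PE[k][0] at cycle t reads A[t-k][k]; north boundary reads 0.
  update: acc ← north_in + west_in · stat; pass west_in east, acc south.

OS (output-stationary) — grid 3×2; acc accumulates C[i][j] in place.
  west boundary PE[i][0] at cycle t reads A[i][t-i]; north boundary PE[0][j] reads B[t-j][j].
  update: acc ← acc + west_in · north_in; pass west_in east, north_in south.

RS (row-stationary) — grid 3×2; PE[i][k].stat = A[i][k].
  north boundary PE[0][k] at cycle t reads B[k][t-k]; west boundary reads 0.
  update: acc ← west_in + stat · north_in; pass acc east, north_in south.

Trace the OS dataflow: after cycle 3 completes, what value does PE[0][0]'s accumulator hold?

PE[0][0].acc = 15

OS on a 3×2 grid — tracing PE[0][0] and its feeders:
  after 0 — PE[0][0] acc=12, pass-E 4, pass-S 3
  after 1 — PE[0][0] acc=15, pass-E 3, pass-S 1
  after 2 — PE[0][0] acc=15, pass-E 0, pass-S 0
  after 3 — PE[0][0] acc=15, pass-E 0, pass-S 0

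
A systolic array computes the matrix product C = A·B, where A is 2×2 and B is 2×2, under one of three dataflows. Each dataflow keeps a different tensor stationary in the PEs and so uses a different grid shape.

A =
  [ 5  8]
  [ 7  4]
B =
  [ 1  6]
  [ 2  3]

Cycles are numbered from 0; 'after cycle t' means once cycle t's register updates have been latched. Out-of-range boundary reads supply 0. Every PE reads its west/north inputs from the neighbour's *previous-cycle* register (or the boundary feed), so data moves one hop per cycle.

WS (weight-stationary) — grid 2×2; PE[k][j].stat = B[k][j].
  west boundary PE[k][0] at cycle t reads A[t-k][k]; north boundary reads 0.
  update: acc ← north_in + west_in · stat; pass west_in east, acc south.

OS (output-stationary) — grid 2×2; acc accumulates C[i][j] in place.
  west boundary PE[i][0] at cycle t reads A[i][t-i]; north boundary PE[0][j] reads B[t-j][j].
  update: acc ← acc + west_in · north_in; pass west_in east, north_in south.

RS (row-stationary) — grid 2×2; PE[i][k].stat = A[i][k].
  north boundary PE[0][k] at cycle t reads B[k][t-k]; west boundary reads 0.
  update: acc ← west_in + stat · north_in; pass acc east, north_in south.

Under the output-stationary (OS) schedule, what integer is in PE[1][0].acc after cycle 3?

OS (2×2). Following PE[1][0] plus its west/north inputs:
  step 0 · PE0,0: acc=5; fwd→5 fwd↓1
  step 0 · PE1,0: acc=0; fwd→0 fwd↓0
  step 1 · PE0,0: acc=21; fwd→8 fwd↓2
  step 1 · PE1,0: acc=7; fwd→7 fwd↓1
  step 2 · PE0,0: acc=21; fwd→0 fwd↓0
  step 2 · PE1,0: acc=15; fwd→4 fwd↓2
  step 3 · PE0,0: acc=21; fwd→0 fwd↓0
  step 3 · PE1,0: acc=15; fwd→0 fwd↓0

PE[1][0].acc = 15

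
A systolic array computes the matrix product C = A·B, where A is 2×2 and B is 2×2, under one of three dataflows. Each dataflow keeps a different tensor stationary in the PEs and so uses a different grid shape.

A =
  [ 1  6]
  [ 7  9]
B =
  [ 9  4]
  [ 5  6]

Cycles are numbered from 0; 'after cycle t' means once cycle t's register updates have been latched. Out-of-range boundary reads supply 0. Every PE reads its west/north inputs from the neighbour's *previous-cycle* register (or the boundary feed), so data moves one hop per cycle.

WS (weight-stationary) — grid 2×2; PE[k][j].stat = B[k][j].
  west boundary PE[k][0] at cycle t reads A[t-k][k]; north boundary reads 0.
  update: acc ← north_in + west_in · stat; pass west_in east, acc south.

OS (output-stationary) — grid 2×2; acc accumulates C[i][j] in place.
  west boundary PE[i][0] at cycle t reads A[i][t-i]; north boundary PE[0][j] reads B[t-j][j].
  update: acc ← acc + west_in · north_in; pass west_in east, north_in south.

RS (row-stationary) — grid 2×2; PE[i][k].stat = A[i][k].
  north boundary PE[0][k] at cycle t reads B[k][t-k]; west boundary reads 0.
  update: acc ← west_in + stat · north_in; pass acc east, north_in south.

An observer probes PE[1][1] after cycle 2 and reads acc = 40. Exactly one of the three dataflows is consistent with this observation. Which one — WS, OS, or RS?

dataflow = WS

Under WS (2×2), PE[1][1]:
  [0] (1,1) acc=0 (h:0 v:0)
  [1] (1,1) acc=0 (h:0 v:0)
  [2] (1,1) acc=40 (h:6 v:40)
Under OS (2×2), PE[1][1]:
  [0] (1,1) acc=0 (h:0 v:0)
  [1] (1,1) acc=0 (h:0 v:0)
  [2] (1,1) acc=28 (h:7 v:4)
Under RS (2×2), PE[1][1]:
  [0] (1,1) acc=0 (h:0 v:0)
  [1] (1,1) acc=0 (h:0 v:0)
  [2] (1,1) acc=108 (h:108 v:5)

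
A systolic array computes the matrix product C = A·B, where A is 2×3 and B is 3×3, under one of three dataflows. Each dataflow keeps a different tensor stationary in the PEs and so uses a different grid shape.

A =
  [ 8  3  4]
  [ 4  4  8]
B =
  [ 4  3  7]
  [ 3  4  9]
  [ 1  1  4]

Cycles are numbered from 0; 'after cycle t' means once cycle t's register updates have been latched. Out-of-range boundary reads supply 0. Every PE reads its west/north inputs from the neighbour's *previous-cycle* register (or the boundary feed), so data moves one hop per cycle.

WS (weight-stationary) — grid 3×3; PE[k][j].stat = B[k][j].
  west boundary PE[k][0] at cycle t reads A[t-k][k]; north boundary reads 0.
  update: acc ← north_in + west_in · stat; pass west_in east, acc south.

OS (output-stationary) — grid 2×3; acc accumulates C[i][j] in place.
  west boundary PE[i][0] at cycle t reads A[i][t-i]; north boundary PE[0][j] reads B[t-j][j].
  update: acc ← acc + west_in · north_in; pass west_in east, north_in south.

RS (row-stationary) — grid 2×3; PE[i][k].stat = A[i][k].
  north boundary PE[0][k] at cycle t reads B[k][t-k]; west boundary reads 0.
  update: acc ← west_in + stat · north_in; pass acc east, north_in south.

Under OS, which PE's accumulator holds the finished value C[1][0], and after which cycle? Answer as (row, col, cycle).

(row, col, cycle) = (1, 0, 3)

OS: C[1][0] accumulates in PE[1][0]:
  after 0 — PE[1][0] acc=0, pass-E 0, pass-S 0
  after 1 — PE[1][0] acc=16, pass-E 4, pass-S 4
  after 2 — PE[1][0] acc=28, pass-E 4, pass-S 3
  after 3 — PE[1][0] acc=36, pass-E 8, pass-S 1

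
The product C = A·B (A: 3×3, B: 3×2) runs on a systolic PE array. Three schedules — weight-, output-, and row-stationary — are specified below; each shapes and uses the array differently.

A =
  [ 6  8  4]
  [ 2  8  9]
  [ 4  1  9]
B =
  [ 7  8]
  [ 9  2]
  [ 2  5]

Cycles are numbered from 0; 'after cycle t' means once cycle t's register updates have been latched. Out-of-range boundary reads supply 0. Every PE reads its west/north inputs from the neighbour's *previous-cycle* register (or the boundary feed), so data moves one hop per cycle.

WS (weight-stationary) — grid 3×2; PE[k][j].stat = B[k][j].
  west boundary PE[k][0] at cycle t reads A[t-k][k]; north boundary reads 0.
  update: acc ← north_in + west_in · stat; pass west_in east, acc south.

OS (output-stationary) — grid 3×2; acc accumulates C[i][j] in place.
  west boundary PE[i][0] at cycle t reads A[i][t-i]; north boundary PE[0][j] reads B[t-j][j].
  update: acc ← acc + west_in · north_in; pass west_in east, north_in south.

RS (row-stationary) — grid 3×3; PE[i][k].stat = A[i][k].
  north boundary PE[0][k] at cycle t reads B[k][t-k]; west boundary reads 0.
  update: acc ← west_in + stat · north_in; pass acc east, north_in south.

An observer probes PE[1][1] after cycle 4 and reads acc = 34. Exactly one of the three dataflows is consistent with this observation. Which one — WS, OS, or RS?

dataflow = WS

WS [3×2] PE[1][1] across cycles:
  cycle 0: PE[1][1] → acc 0, east 0, south 0
  cycle 1: PE[1][1] → acc 0, east 0, south 0
  cycle 2: PE[1][1] → acc 64, east 8, south 64
  cycle 3: PE[1][1] → acc 32, east 8, south 32
  cycle 4: PE[1][1] → acc 34, east 1, south 34
OS [3×2] PE[1][1] across cycles:
  cycle 0: PE[1][1] → acc 0, east 0, south 0
  cycle 1: PE[1][1] → acc 0, east 0, south 0
  cycle 2: PE[1][1] → acc 16, east 2, south 8
  cycle 3: PE[1][1] → acc 32, east 8, south 2
  cycle 4: PE[1][1] → acc 77, east 9, south 5
RS [3×3] PE[1][1] across cycles:
  cycle 0: PE[1][1] → acc 0, east 0, south 0
  cycle 1: PE[1][1] → acc 0, east 0, south 0
  cycle 2: PE[1][1] → acc 86, east 86, south 9
  cycle 3: PE[1][1] → acc 32, east 32, south 2
  cycle 4: PE[1][1] → acc 0, east 0, south 0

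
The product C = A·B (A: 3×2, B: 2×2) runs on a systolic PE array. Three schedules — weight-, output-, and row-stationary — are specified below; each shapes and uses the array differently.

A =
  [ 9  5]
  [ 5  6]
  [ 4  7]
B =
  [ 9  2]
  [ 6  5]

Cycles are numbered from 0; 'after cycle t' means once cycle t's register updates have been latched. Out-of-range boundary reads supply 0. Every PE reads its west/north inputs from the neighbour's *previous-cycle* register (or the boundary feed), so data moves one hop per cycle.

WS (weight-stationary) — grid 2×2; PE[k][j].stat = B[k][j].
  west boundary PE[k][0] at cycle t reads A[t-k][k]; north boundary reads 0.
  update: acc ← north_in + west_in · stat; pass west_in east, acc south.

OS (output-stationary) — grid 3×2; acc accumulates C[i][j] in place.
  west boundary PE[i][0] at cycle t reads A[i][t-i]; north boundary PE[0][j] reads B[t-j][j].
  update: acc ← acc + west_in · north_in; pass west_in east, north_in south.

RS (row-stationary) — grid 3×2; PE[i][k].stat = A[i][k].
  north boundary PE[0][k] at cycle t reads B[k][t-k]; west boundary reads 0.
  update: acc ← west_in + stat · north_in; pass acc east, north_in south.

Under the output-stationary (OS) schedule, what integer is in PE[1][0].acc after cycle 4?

OS (3×2). Following PE[1][0] plus its west/north inputs:
  after 0 — PE[0][0] acc=81, pass-E 9, pass-S 9
  after 0 — PE[1][0] acc=0, pass-E 0, pass-S 0
  after 1 — PE[0][0] acc=111, pass-E 5, pass-S 6
  after 1 — PE[1][0] acc=45, pass-E 5, pass-S 9
  after 2 — PE[0][0] acc=111, pass-E 0, pass-S 0
  after 2 — PE[1][0] acc=81, pass-E 6, pass-S 6
  after 3 — PE[0][0] acc=111, pass-E 0, pass-S 0
  after 3 — PE[1][0] acc=81, pass-E 0, pass-S 0
  after 4 — PE[0][0] acc=111, pass-E 0, pass-S 0
  after 4 — PE[1][0] acc=81, pass-E 0, pass-S 0

PE[1][0].acc = 81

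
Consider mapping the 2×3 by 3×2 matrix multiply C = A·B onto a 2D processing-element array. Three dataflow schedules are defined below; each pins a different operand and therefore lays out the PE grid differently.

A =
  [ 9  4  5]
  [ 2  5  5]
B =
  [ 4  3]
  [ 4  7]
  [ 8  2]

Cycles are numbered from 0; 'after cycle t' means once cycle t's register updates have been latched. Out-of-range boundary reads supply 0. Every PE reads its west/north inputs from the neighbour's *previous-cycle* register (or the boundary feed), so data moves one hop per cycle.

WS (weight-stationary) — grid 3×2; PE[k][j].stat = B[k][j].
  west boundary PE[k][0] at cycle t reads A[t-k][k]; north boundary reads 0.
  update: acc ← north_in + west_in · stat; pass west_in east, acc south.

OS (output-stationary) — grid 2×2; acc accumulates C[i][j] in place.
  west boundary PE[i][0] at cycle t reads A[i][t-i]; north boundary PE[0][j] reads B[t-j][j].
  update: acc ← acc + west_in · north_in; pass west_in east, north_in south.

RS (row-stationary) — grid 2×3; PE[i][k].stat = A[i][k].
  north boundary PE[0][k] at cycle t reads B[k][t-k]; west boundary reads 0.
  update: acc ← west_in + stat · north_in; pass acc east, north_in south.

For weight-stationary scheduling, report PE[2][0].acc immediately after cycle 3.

PE[2][0].acc = 68

WS 3×2: PE[2][0] cycle-by-cycle (with neighbour feeds):
  t=0 PE[1][0]: acc=0 h=0 v=0
  t=0 PE[2][0]: acc=0 h=0 v=0
  t=1 PE[1][0]: acc=52 h=4 v=52
  t=1 PE[2][0]: acc=0 h=0 v=0
  t=2 PE[1][0]: acc=28 h=5 v=28
  t=2 PE[2][0]: acc=92 h=5 v=92
  t=3 PE[1][0]: acc=0 h=0 v=0
  t=3 PE[2][0]: acc=68 h=5 v=68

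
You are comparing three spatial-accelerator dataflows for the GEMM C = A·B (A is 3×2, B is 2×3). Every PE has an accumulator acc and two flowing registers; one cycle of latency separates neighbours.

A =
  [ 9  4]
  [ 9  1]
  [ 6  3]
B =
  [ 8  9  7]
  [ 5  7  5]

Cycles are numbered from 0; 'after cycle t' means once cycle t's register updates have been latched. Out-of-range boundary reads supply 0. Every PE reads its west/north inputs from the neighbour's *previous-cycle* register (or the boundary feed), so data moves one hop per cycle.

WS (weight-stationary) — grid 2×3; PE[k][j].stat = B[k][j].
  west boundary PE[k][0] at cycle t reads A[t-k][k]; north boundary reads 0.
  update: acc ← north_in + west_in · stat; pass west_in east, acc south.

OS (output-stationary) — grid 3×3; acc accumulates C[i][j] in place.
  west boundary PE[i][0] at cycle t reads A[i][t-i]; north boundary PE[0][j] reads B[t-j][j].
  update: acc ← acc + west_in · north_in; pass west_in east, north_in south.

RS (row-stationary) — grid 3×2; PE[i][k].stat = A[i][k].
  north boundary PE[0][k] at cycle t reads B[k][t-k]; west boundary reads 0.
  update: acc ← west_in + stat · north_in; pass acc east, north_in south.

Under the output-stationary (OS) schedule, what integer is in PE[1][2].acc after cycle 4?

OS on a 3×3 grid — tracing PE[1][2] and its feeders:
  after 0 — PE[0][2] acc=0, pass-E 0, pass-S 0
  after 0 — PE[1][1] acc=0, pass-E 0, pass-S 0
  after 0 — PE[1][2] acc=0, pass-E 0, pass-S 0
  after 1 — PE[0][2] acc=0, pass-E 0, pass-S 0
  after 1 — PE[1][1] acc=0, pass-E 0, pass-S 0
  after 1 — PE[1][2] acc=0, pass-E 0, pass-S 0
  after 2 — PE[0][2] acc=63, pass-E 9, pass-S 7
  after 2 — PE[1][1] acc=81, pass-E 9, pass-S 9
  after 2 — PE[1][2] acc=0, pass-E 0, pass-S 0
  after 3 — PE[0][2] acc=83, pass-E 4, pass-S 5
  after 3 — PE[1][1] acc=88, pass-E 1, pass-S 7
  after 3 — PE[1][2] acc=63, pass-E 9, pass-S 7
  after 4 — PE[0][2] acc=83, pass-E 0, pass-S 0
  after 4 — PE[1][1] acc=88, pass-E 0, pass-S 0
  after 4 — PE[1][2] acc=68, pass-E 1, pass-S 5

PE[1][2].acc = 68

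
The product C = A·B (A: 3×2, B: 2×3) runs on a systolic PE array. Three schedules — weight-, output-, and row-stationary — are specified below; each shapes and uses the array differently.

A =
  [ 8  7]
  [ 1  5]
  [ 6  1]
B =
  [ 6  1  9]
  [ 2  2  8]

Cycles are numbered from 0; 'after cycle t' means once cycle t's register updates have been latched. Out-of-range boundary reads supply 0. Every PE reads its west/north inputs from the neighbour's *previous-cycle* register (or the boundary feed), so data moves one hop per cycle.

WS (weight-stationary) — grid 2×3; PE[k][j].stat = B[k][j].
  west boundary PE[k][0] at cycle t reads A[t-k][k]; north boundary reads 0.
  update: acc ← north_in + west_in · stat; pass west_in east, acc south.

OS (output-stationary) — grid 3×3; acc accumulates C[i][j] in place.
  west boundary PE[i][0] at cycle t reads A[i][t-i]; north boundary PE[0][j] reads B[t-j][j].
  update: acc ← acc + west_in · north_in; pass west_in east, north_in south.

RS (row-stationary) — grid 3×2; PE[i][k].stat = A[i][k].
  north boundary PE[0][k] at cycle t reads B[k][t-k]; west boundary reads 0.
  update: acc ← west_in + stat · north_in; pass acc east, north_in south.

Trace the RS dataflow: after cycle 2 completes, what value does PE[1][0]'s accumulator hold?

PE[1][0].acc = 1

Tracing RS — 3×2 array, target PE[1][0]:
  t=0 PE[0][0]: acc=48 h=48 v=6
  t=0 PE[1][0]: acc=0 h=0 v=0
  t=1 PE[0][0]: acc=8 h=8 v=1
  t=1 PE[1][0]: acc=6 h=6 v=6
  t=2 PE[0][0]: acc=72 h=72 v=9
  t=2 PE[1][0]: acc=1 h=1 v=1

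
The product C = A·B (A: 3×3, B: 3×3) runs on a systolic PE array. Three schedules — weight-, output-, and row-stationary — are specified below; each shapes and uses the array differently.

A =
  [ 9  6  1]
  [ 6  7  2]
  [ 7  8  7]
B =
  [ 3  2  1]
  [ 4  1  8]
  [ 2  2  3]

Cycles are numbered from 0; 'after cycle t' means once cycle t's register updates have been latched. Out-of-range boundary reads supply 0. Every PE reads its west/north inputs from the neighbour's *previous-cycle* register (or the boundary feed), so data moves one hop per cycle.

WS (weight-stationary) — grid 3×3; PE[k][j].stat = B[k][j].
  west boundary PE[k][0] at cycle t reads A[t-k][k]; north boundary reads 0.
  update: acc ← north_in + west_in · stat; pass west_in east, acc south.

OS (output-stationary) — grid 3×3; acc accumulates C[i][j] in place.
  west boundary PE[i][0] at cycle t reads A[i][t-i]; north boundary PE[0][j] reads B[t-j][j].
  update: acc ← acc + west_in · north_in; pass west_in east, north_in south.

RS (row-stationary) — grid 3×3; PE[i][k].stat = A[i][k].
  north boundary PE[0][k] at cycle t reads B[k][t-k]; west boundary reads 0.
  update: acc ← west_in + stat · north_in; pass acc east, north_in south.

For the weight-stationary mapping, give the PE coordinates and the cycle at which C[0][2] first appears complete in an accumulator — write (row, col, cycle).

WS: C[0][2] accumulates in PE[2][2]:
  c0 r2c2: 0 / 0 / 0
  c1 r2c2: 0 / 0 / 0
  c2 r2c2: 0 / 0 / 0
  c3 r2c2: 0 / 0 / 0
  c4 r2c2: 60 / 1 / 60

(row, col, cycle) = (2, 2, 4)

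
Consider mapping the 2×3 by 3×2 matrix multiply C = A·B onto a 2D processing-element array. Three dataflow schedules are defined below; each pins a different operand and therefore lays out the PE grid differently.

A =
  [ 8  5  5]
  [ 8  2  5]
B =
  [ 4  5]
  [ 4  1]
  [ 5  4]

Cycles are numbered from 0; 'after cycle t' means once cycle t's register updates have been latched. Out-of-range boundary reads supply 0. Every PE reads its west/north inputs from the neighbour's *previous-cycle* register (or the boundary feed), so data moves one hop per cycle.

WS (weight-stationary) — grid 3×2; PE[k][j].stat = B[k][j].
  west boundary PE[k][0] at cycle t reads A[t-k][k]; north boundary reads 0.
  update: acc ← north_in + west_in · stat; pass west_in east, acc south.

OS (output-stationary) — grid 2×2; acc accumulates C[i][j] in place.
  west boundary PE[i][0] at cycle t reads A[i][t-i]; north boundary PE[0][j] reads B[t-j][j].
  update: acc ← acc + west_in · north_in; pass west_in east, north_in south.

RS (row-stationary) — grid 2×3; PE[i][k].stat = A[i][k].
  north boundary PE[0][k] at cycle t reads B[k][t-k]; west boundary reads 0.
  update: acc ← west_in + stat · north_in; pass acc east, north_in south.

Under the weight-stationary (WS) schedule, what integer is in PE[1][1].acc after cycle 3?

WS (3×2). Following PE[1][1] plus its west/north inputs:
  @0  [0,1]  acc 0  |  →0  ↓0
  @0  [1,0]  acc 0  |  →0  ↓0
  @0  [1,1]  acc 0  |  →0  ↓0
  @1  [0,1]  acc 40  |  →8  ↓40
  @1  [1,0]  acc 52  |  →5  ↓52
  @1  [1,1]  acc 0  |  →0  ↓0
  @2  [0,1]  acc 40  |  →8  ↓40
  @2  [1,0]  acc 40  |  →2  ↓40
  @2  [1,1]  acc 45  |  →5  ↓45
  @3  [0,1]  acc 0  |  →0  ↓0
  @3  [1,0]  acc 0  |  →0  ↓0
  @3  [1,1]  acc 42  |  →2  ↓42

PE[1][1].acc = 42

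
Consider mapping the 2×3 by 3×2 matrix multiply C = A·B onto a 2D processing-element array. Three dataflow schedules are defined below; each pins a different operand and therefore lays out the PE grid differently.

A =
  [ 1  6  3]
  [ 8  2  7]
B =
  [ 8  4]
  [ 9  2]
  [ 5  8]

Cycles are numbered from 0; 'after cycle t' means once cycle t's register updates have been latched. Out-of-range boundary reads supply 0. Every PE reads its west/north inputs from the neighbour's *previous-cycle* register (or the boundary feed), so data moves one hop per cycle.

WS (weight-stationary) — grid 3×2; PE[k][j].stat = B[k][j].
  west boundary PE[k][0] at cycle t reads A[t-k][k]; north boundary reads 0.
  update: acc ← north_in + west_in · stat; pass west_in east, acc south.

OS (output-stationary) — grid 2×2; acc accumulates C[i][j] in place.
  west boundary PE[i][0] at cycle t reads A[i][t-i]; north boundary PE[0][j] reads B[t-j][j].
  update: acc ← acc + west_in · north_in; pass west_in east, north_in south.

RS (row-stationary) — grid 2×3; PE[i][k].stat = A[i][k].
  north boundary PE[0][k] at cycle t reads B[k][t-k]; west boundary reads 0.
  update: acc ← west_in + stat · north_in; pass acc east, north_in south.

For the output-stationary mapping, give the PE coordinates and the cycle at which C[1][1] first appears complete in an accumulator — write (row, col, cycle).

OS — PE[1][1] is where C[1][1] collects:
  after 0 — PE[1][1] acc=0, pass-E 0, pass-S 0
  after 1 — PE[1][1] acc=0, pass-E 0, pass-S 0
  after 2 — PE[1][1] acc=32, pass-E 8, pass-S 4
  after 3 — PE[1][1] acc=36, pass-E 2, pass-S 2
  after 4 — PE[1][1] acc=92, pass-E 7, pass-S 8

(row, col, cycle) = (1, 1, 4)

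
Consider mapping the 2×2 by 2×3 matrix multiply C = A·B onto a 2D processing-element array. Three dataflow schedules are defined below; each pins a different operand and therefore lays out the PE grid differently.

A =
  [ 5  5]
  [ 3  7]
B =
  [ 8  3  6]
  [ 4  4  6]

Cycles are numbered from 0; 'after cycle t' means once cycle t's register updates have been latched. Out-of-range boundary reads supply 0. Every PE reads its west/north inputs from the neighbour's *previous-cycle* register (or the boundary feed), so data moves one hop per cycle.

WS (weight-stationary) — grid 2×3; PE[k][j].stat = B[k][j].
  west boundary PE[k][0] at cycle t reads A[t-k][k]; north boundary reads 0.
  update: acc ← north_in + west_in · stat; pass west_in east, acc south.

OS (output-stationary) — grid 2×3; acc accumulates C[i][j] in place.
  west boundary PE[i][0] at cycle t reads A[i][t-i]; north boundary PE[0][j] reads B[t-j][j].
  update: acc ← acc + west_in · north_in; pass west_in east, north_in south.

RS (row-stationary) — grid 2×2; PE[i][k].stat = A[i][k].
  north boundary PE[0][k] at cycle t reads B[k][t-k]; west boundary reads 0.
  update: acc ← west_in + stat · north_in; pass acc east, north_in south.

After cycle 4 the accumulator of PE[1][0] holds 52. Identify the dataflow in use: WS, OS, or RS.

dataflow = OS

WS (2×3 grid), PE[1][0]:
  c0 r1c0: 0 / 0 / 0
  c1 r1c0: 60 / 5 / 60
  c2 r1c0: 52 / 7 / 52
  c3 r1c0: 0 / 0 / 0
  c4 r1c0: 0 / 0 / 0
OS (2×3 grid), PE[1][0]:
  c0 r1c0: 0 / 0 / 0
  c1 r1c0: 24 / 3 / 8
  c2 r1c0: 52 / 7 / 4
  c3 r1c0: 52 / 0 / 0
  c4 r1c0: 52 / 0 / 0
RS (2×2 grid), PE[1][0]:
  c0 r1c0: 0 / 0 / 0
  c1 r1c0: 24 / 24 / 8
  c2 r1c0: 9 / 9 / 3
  c3 r1c0: 18 / 18 / 6
  c4 r1c0: 0 / 0 / 0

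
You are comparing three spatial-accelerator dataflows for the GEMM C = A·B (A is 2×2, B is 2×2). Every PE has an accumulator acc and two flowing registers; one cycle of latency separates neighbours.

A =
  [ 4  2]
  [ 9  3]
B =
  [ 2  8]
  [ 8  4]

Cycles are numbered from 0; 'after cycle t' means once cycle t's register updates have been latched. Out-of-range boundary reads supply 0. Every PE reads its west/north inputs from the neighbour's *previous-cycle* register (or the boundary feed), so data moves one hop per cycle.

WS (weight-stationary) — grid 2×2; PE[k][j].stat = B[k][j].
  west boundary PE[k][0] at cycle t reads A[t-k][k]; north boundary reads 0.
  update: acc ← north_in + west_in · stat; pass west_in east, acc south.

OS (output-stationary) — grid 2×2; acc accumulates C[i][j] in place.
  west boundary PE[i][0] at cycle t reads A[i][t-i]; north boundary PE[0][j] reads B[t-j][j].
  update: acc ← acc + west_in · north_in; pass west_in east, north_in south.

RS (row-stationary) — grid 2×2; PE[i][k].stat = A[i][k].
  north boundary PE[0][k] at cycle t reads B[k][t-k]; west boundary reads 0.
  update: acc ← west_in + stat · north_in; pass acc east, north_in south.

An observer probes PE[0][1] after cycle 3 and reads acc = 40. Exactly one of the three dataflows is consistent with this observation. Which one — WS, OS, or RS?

Under WS (2×2), PE[0][1]:
  [0] (0,1) acc=0 (h:0 v:0)
  [1] (0,1) acc=32 (h:4 v:32)
  [2] (0,1) acc=72 (h:9 v:72)
  [3] (0,1) acc=0 (h:0 v:0)
Under OS (2×2), PE[0][1]:
  [0] (0,1) acc=0 (h:0 v:0)
  [1] (0,1) acc=32 (h:4 v:8)
  [2] (0,1) acc=40 (h:2 v:4)
  [3] (0,1) acc=40 (h:0 v:0)
Under RS (2×2), PE[0][1]:
  [0] (0,1) acc=0 (h:0 v:0)
  [1] (0,1) acc=24 (h:24 v:8)
  [2] (0,1) acc=40 (h:40 v:4)
  [3] (0,1) acc=0 (h:0 v:0)

dataflow = OS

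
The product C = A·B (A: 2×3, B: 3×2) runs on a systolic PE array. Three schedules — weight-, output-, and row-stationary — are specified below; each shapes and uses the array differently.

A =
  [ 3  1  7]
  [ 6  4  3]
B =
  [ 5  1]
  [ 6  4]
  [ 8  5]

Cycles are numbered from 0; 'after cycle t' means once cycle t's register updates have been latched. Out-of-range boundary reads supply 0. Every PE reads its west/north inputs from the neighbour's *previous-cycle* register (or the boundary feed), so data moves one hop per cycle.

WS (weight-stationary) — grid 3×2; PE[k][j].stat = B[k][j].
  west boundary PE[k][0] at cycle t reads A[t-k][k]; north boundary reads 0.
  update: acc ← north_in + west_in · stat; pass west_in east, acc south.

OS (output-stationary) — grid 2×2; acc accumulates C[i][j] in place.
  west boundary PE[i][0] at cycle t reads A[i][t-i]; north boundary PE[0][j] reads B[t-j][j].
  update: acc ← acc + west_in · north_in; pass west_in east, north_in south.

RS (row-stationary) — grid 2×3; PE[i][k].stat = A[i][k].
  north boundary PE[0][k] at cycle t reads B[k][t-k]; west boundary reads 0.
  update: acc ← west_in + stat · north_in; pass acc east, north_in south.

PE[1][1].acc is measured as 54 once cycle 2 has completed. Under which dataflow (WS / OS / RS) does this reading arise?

— WS: 3×2; PE[1][1] trace:
  @0  [1,1]  acc 0  |  →0  ↓0
  @1  [1,1]  acc 0  |  →0  ↓0
  @2  [1,1]  acc 7  |  →1  ↓7
— OS: 2×2; PE[1][1] trace:
  @0  [1,1]  acc 0  |  →0  ↓0
  @1  [1,1]  acc 0  |  →0  ↓0
  @2  [1,1]  acc 6  |  →6  ↓1
— RS: 2×3; PE[1][1] trace:
  @0  [1,1]  acc 0  |  →0  ↓0
  @1  [1,1]  acc 0  |  →0  ↓0
  @2  [1,1]  acc 54  |  →54  ↓6

dataflow = RS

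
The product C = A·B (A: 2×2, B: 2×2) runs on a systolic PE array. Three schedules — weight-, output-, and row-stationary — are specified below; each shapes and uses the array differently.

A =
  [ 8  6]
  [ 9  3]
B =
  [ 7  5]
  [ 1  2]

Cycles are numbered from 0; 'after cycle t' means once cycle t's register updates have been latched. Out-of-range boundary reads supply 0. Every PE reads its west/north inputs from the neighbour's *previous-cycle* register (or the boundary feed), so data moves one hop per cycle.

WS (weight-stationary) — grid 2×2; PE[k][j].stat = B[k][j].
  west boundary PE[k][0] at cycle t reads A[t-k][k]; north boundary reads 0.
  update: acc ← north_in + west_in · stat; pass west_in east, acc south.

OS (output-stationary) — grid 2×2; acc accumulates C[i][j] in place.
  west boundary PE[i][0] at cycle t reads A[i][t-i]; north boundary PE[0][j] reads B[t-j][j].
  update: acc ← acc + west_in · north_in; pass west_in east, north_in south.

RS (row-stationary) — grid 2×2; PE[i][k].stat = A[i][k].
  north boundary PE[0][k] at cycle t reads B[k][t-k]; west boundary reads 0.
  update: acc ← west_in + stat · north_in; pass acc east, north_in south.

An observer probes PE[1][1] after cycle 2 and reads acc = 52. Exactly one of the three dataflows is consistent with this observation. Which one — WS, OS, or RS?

dataflow = WS

WS [2×2] PE[1][1] across cycles:
  @0  [1,1]  acc 0  |  →0  ↓0
  @1  [1,1]  acc 0  |  →0  ↓0
  @2  [1,1]  acc 52  |  →6  ↓52
OS [2×2] PE[1][1] across cycles:
  @0  [1,1]  acc 0  |  →0  ↓0
  @1  [1,1]  acc 0  |  →0  ↓0
  @2  [1,1]  acc 45  |  →9  ↓5
RS [2×2] PE[1][1] across cycles:
  @0  [1,1]  acc 0  |  →0  ↓0
  @1  [1,1]  acc 0  |  →0  ↓0
  @2  [1,1]  acc 66  |  →66  ↓1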